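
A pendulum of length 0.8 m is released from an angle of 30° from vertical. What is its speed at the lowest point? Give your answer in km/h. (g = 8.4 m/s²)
h = L(1 − cosθ) = 0.8(1 − cos30°) = 0.10718 m
v = √(2gh) = √(2·8.4·0.10718) = 1.34187 m/s = 4.831 km/h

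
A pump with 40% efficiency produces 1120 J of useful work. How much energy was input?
W_in = W_out/η = 1120/0.4 = 2800 J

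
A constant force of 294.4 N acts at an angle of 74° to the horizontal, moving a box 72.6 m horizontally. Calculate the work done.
W = F·d·cosθ = (294.4)(72.6)cos(74°) = 5891 J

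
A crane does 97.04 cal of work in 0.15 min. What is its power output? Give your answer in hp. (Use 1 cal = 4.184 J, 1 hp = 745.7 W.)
Convert to SI: W = 406.015 J, t = 9.0 s
P = W/t = 406.015/9.0 = 45.1128 W = 0.0605 hp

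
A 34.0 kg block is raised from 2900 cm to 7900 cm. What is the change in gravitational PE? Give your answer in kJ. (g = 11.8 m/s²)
Convert to SI: m = 34.0 kg, Δh = 50.0 m
ΔPE = mgΔh = (34.0)(11.8)(50.0) = 20060.0 J = 20.06 kJ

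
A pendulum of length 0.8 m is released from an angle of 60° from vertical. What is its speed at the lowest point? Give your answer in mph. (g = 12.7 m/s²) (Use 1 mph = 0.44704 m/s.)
h = L(1 − cosθ) = 0.8(1 − cos60°) = 0.4 m
v = √(2gh) = √(2·12.7·0.4) = 3.18748 m/s = 7.13 mph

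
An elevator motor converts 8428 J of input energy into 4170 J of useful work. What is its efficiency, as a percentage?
η = W_out/W_in = 4170/8428 = 49.48%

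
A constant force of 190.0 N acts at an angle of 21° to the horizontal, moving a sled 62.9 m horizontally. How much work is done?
W = F·d·cosθ = (190.0)(62.9)cos(21°) = 11160 J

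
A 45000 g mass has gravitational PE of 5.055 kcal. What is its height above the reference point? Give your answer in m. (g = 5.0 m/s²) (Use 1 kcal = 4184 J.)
Convert to SI: m = 45.0 kg, PE = 21150.1 J
h = PE/(mg) = 21150.1/(45.0·5.0) = 94.0 m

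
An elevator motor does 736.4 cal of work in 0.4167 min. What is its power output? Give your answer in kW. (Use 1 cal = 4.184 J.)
Convert to SI: W = 3081.1 J, t = 25.002 s
P = W/t = 3081.1/25.002 = 123.234 W = 0.1232 kW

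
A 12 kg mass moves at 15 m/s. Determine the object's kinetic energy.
KE = ½mv² = ½(12)(15)² = 1350.0 J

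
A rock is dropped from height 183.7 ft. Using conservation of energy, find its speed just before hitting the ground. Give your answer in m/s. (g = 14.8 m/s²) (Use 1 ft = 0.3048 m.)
Convert to SI: h = 55.9918 m
mgh = ½mv² ⇒ v = √(2gh) = √(2·14.8·55.9918) = 40.71 m/s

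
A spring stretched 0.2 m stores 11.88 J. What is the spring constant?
k = 2·PE/x² = 2·11.88/(0.2)² = 594.0 N/m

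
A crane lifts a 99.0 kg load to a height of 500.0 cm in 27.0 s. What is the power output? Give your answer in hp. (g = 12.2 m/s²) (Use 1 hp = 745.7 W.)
Convert to SI: m = 99.0 kg, h = 5.0 m, t = 27.0 s
P = mgh/t = (99.0)(12.2)(5.0)/27.0 = 223.667 W = 0.2999 hp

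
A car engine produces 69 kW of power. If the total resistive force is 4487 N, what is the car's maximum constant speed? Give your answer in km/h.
P = Fv ⇒ v = P/F = 69000 W/4487.0 N = 15.3778 m/s = 55.36 km/h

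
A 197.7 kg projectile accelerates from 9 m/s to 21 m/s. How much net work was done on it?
W = ΔKE = ½m(v₂² − v₁²) = ½(197.7)(21² − 9²) = 35586.0 J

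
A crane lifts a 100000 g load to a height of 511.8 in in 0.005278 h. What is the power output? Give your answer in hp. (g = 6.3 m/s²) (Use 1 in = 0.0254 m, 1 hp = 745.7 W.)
Convert to SI: m = 100.0 kg, h = 12.9997 m, t = 19.0008 s
P = mgh/t = (100.0)(6.3)(12.9997)/19.0008 = 431.025 W = 0.578 hp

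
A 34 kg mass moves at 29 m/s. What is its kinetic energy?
KE = ½mv² = ½(34)(29)² = 14297.0 J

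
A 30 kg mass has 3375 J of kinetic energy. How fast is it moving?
v = √(2·KE/m) = √(2·3375/30) = 15.0 m/s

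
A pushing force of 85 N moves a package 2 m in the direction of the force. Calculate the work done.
W = F·d = (85)(2) = 170.0 J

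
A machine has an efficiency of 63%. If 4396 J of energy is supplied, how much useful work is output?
W_out = η·W_in = 0.63·4396 = 2769.48 J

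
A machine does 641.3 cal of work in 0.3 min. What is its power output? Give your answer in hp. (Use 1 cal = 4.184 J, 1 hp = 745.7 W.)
Convert to SI: W = 2683.2 J, t = 18.0 s
P = W/t = 2683.2/18.0 = 149.067 W = 0.1999 hp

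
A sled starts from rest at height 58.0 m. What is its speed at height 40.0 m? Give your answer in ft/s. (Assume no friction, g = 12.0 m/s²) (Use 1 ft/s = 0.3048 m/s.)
mgh₁ = mgh₂ + ½mv² ⇒ v = √(2g(h₁−h₂)) = √(2·12.0·18.0) = 20.7846 m/s = 68.19 ft/s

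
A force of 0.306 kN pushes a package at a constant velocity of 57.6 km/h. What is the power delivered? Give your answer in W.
Convert to SI: F = 306.0 N, v = 16.0 m/s
P = Fv = (306.0)(16.0) = 4896 W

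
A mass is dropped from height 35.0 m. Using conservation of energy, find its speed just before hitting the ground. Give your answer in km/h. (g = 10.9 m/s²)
mgh = ½mv² ⇒ v = √(2gh) = √(2·10.9·35.0) = 27.6225 m/s = 99.44 km/h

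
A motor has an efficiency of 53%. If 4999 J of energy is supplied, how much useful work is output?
W_out = η·W_in = 0.53·4999 = 2649.47 J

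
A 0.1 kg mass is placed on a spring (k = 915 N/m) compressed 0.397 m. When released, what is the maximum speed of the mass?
½kx² = ½mv² ⇒ v = x√(k/m) = (0.397)√(915/0.1) = 37.98 m/s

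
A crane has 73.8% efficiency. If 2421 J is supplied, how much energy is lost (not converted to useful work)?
W_lost = W_in(1 − η) = 2421·(1 − 0.738) = 634.3 J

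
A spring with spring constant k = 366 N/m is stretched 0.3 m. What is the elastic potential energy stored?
PE = ½kx² = ½(366)(0.3)² = 16.47 J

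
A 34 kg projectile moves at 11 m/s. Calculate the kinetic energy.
KE = ½mv² = ½(34)(11)² = 2057.0 J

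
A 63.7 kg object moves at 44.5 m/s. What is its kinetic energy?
KE = ½mv² = ½(63.7)(44.5)² = 63070 J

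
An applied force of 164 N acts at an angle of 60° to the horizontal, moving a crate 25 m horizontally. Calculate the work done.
W = F·d·cosθ = (164)(25)cos(60°) = 2050 J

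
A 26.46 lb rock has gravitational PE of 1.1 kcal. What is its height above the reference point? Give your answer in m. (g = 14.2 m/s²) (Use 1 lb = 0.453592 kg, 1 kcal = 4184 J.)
Convert to SI: m = 12.002 kg, PE = 4602.4 J
h = PE/(mg) = 4602.4/(12.002·14.2) = 27.0 m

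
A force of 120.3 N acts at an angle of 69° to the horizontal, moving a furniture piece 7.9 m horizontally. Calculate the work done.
W = F·d·cosθ = (120.3)(7.9)cos(69°) = 340.6 J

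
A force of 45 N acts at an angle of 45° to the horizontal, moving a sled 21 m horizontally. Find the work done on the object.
W = F·d·cosθ = (45)(21)cos(45°) = 668.2 J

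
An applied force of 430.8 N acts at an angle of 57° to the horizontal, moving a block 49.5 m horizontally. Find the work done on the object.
W = F·d·cosθ = (430.8)(49.5)cos(57°) = 11610 J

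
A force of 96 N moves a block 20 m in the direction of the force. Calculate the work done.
W = F·d = (96)(20) = 1920 J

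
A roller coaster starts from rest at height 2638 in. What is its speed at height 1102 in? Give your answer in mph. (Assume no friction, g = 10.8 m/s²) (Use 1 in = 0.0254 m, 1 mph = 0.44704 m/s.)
Convert to SI: h₁−h₂ = 39.0144 m
mgh₁ = mgh₂ + ½mv² ⇒ v = √(2g(h₁−h₂)) = √(2·10.8·39.0144) = 29.0295 m/s = 64.94 mph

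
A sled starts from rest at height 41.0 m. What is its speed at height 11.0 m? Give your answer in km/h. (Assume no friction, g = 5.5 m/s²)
mgh₁ = mgh₂ + ½mv² ⇒ v = √(2g(h₁−h₂)) = √(2·5.5·30.0) = 18.1659 m/s = 65.4 km/h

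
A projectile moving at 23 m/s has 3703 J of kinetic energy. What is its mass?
m = 2·KE/v² = 2·3703/(23)² = 14.0 kg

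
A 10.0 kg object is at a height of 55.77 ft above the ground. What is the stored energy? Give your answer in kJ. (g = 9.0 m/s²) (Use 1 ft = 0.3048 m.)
Convert to SI: m = 10.0 kg, h = 16.9987 m
PE = mgh = (10.0)(9.0)(16.9987) = 1529.88 J = 1.53 kJ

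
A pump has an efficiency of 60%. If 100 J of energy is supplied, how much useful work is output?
W_out = η·W_in = 0.6·100 = 60.0 J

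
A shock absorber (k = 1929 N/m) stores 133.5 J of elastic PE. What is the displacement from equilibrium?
x = √(2·PE/k) = √(2·133.5/1929) = 0.372 m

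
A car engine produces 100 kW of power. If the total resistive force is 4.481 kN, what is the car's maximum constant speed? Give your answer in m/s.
Convert to SI: F = 4481.0 N
P = Fv ⇒ v = P/F = 100000 W/4481.0 N = 22.32 m/s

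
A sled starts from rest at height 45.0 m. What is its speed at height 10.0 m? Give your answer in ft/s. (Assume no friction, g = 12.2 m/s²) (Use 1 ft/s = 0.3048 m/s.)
mgh₁ = mgh₂ + ½mv² ⇒ v = √(2g(h₁−h₂)) = √(2·12.2·35.0) = 29.2233 m/s = 95.88 ft/s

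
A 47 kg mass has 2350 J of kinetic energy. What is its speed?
v = √(2·KE/m) = √(2·2350/47) = 10.0 m/s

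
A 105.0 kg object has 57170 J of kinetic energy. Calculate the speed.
v = √(2·KE/m) = √(2·57170/105.0) = 33.0 m/s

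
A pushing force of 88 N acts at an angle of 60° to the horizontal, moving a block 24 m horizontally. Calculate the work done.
W = F·d·cosθ = (88)(24)cos(60°) = 1056 J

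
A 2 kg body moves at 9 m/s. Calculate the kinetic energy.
KE = ½mv² = ½(2)(9)² = 81.0 J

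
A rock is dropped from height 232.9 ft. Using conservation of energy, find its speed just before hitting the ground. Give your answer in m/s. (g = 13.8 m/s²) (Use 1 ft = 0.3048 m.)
Convert to SI: h = 70.9879 m
mgh = ½mv² ⇒ v = √(2gh) = √(2·13.8·70.9879) = 44.26 m/s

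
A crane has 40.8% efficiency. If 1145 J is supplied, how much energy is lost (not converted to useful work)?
W_lost = W_in(1 − η) = 1145·(1 − 0.408) = 677.8 J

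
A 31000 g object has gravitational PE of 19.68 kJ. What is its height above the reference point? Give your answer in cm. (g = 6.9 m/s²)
Convert to SI: m = 31.0 kg, PE = 19680.0 J
h = PE/(mg) = 19680.0/(31.0·6.9) = 92.0056 m = 9201 cm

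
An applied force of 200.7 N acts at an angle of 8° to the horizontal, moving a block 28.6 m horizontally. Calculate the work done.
W = F·d·cosθ = (200.7)(28.6)cos(8°) = 5684 J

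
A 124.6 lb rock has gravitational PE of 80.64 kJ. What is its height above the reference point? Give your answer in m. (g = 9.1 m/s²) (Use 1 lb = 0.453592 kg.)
Convert to SI: m = 56.5176 kg, PE = 80640.0 J
h = PE/(mg) = 80640.0/(56.5176·9.1) = 156.8 m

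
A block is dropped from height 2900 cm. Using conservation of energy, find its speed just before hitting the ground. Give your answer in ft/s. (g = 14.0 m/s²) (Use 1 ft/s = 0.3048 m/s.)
Convert to SI: h = 29.0 m
mgh = ½mv² ⇒ v = √(2gh) = √(2·14.0·29.0) = 28.4956 m/s = 93.49 ft/s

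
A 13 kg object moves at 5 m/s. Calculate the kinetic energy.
KE = ½mv² = ½(13)(5)² = 162.5 J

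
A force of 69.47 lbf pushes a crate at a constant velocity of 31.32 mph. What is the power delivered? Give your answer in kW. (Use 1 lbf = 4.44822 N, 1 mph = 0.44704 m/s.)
Convert to SI: F = 309.018 N, v = 14.0013 m/s
P = Fv = (309.018)(14.0013) = 4326.65 W = 4.327 kW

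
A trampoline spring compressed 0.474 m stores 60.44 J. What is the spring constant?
k = 2·PE/x² = 2·60.44/(0.474)² = 538.0 N/m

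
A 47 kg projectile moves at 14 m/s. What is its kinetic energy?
KE = ½mv² = ½(47)(14)² = 4606.0 J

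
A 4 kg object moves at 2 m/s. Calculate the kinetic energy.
KE = ½mv² = ½(4)(2)² = 8.0 J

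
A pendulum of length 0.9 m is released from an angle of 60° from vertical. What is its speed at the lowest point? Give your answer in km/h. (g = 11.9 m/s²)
h = L(1 − cosθ) = 0.9(1 − cos60°) = 0.45 m
v = √(2gh) = √(2·11.9·0.45) = 3.27261 m/s = 11.78 km/h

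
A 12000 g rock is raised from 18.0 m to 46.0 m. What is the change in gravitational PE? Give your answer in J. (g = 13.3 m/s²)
Convert to SI: m = 12.0 kg, Δh = 28.0 m
ΔPE = mgΔh = (12.0)(13.3)(28.0) = 4469 J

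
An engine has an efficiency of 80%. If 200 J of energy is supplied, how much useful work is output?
W_out = η·W_in = 0.8·200 = 160.0 J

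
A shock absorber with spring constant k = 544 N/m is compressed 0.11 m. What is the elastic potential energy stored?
PE = ½kx² = ½(544)(0.11)² = 3.291 J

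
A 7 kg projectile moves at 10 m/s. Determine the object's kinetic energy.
KE = ½mv² = ½(7)(10)² = 350.0 J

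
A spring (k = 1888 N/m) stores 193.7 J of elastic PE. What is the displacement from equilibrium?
x = √(2·PE/k) = √(2·193.7/1888) = 0.453 m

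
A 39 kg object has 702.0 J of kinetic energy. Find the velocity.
v = √(2·KE/m) = √(2·702.0/39) = 6.0 m/s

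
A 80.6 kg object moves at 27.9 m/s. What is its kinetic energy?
KE = ½mv² = ½(80.6)(27.9)² = 31370 J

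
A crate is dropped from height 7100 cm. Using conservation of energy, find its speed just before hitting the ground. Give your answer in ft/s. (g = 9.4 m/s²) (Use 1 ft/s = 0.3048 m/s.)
Convert to SI: h = 71.0 m
mgh = ½mv² ⇒ v = √(2gh) = √(2·9.4·71.0) = 36.5349 m/s = 119.9 ft/s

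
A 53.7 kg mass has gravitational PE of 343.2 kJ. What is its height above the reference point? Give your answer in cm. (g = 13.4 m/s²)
Convert to SI: m = 53.7 kg, PE = 343200 J
h = PE/(mg) = 343200/(53.7·13.4) = 476.945 m = 47690 cm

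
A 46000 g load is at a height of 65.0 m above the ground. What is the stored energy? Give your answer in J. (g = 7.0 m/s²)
Convert to SI: m = 46.0 kg, h = 65.0 m
PE = mgh = (46.0)(7.0)(65.0) = 20930 J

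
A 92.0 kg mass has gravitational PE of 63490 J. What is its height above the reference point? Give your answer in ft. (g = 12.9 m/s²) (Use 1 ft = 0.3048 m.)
h = PE/(mg) = 63490.0/(92.0·12.9) = 53.4968 m = 175.5 ft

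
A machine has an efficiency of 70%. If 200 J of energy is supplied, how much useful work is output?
W_out = η·W_in = 0.7·200 = 140.0 J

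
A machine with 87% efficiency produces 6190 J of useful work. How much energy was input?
W_in = W_out/η = 6190/0.87 = 7115 J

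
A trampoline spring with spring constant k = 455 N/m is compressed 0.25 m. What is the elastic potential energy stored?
PE = ½kx² = ½(455)(0.25)² = 14.22 J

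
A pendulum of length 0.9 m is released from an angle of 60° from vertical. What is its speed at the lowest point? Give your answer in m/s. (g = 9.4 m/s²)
h = L(1 − cosθ) = 0.9(1 − cos60°) = 0.45 m
v = √(2gh) = √(2·9.4·0.45) = 2.909 m/s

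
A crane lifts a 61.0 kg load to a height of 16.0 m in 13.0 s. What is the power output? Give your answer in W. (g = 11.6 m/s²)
P = mgh/t = (61.0)(11.6)(16.0)/13.0 = 870.9 W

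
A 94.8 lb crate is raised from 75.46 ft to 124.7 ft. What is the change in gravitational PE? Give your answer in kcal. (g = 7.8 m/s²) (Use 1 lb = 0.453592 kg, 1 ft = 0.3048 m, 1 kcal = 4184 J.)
Convert to SI: m = 43.0005 kg, Δh = 15.0084 m
ΔPE = mgΔh = (43.0005)(7.8)(15.0084) = 5033.86 J = 1.203 kcal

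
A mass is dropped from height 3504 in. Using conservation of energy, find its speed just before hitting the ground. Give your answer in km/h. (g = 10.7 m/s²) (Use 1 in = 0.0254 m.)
Convert to SI: h = 89.0016 m
mgh = ½mv² ⇒ v = √(2gh) = √(2·10.7·89.0016) = 43.6421 m/s = 157.1 km/h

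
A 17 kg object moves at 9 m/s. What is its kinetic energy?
KE = ½mv² = ½(17)(9)² = 688.5 J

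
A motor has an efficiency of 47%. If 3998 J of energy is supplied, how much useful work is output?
W_out = η·W_in = 0.47·3998 = 1879.06 J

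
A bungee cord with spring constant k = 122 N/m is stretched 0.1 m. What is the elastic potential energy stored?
PE = ½kx² = ½(122)(0.1)² = 0.61 J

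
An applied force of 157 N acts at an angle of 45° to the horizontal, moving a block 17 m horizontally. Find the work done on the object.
W = F·d·cosθ = (157)(17)cos(45°) = 1887 J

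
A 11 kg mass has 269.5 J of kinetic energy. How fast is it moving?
v = √(2·KE/m) = √(2·269.5/11) = 7.0 m/s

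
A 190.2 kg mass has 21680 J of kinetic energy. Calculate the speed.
v = √(2·KE/m) = √(2·21680/190.2) = 15.1 m/s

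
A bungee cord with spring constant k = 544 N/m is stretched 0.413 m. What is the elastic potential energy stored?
PE = ½kx² = ½(544)(0.413)² = 46.39 J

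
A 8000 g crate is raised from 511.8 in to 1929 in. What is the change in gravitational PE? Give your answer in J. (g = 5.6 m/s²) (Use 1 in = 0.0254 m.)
Convert to SI: m = 8.0 kg, Δh = 35.9969 m
ΔPE = mgΔh = (8.0)(5.6)(35.9969) = 1613 J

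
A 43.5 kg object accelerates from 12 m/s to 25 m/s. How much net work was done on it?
W = ΔKE = ½m(v₂² − v₁²) = ½(43.5)(25² − 12²) = 10461.75 J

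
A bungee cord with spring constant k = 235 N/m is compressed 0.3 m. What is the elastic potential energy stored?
PE = ½kx² = ½(235)(0.3)² = 10.58 J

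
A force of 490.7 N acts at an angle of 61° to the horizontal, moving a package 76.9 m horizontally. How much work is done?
W = F·d·cosθ = (490.7)(76.9)cos(61°) = 18290 J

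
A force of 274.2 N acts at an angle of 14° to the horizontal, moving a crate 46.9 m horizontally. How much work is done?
W = F·d·cosθ = (274.2)(46.9)cos(14°) = 12480 J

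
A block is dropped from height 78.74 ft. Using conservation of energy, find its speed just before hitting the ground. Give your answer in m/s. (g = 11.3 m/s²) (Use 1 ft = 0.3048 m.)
Convert to SI: h = 24.0 m
mgh = ½mv² ⇒ v = √(2gh) = √(2·11.3·24.0) = 23.29 m/s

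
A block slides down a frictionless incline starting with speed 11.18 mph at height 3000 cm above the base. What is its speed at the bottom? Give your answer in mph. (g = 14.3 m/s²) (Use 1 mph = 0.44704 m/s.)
Convert to SI: v₀ = 4.99791 m/s, h = 30.0 m
½mv₀² + mgh = ½mv² ⇒ v = √(v₀² + 2gh) = √(4.99791² + 2·14.3·30.0) = 29.715 m/s = 66.47 mph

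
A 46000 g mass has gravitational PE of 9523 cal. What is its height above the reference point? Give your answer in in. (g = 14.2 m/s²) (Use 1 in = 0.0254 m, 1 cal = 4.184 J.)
Convert to SI: m = 46.0 kg, PE = 39844.2 J
h = PE/(mg) = 39844.2/(46.0·14.2) = 60.9985 m = 2402 in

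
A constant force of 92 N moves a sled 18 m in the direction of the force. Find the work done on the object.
W = F·d = (92)(18) = 1656 J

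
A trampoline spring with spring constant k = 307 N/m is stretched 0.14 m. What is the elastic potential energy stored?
PE = ½kx² = ½(307)(0.14)² = 3.009 J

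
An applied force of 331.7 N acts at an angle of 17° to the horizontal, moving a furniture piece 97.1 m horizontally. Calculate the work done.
W = F·d·cosθ = (331.7)(97.1)cos(17°) = 30800 J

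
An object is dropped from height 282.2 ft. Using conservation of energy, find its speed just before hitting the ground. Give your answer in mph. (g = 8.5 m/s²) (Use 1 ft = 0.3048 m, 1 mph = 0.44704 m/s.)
Convert to SI: h = 86.0146 m
mgh = ½mv² ⇒ v = √(2gh) = √(2·8.5·86.0146) = 38.2393 m/s = 85.54 mph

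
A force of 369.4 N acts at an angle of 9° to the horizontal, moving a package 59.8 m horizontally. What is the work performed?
W = F·d·cosθ = (369.4)(59.8)cos(9°) = 21820 J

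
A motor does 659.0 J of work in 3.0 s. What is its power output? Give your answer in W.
P = W/t = 659.0/3.0 = 219.7 W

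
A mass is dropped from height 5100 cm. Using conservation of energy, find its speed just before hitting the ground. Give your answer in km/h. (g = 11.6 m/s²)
Convert to SI: h = 51.0 m
mgh = ½mv² ⇒ v = √(2gh) = √(2·11.6·51.0) = 34.3977 m/s = 123.8 km/h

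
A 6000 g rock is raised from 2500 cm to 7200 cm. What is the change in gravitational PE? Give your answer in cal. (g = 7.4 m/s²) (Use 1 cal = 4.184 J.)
Convert to SI: m = 6.0 kg, Δh = 47.0 m
ΔPE = mgΔh = (6.0)(7.4)(47.0) = 2086.8 J = 498.8 cal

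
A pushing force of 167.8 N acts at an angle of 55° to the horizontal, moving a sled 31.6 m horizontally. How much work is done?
W = F·d·cosθ = (167.8)(31.6)cos(55°) = 3041 J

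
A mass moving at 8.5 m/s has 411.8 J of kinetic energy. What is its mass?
m = 2·KE/v² = 2·411.8/(8.5)² = 11.4 kg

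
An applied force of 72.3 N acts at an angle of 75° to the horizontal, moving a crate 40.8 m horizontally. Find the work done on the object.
W = F·d·cosθ = (72.3)(40.8)cos(75°) = 763.5 J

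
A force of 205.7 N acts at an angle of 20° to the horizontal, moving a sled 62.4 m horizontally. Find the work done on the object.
W = F·d·cosθ = (205.7)(62.4)cos(20°) = 12060 J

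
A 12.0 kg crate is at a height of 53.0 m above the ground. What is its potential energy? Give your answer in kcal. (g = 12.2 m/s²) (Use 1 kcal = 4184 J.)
PE = mgh = (12.0)(12.2)(53.0) = 7759.2 J = 1.854 kcal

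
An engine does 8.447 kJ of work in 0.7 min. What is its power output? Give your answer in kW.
Convert to SI: W = 8447.0 J, t = 42.0 s
P = W/t = 8447.0/42.0 = 201.119 W = 0.2011 kW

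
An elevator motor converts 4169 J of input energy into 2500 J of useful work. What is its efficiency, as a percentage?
η = W_out/W_in = 2500/4169 = 59.97%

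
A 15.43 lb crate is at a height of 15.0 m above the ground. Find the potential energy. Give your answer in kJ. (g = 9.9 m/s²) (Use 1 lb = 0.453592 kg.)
Convert to SI: m = 6.99892 kg, h = 15.0 m
PE = mgh = (6.99892)(9.9)(15.0) = 1039.34 J = 1.039 kJ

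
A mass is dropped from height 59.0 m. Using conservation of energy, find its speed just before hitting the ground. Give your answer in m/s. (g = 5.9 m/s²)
mgh = ½mv² ⇒ v = √(2gh) = √(2·5.9·59.0) = 26.39 m/s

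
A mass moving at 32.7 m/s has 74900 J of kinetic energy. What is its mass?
m = 2·KE/v² = 2·74900/(32.7)² = 140.1 kg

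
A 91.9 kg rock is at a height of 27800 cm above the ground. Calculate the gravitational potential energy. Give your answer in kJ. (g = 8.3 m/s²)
Convert to SI: m = 91.9 kg, h = 278.0 m
PE = mgh = (91.9)(8.3)(278.0) = 212050 J = 212.1 kJ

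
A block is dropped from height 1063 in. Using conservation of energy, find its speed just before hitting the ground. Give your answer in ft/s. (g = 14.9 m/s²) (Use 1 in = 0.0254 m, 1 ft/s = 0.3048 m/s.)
Convert to SI: h = 27.0002 m
mgh = ½mv² ⇒ v = √(2gh) = √(2·14.9·27.0002) = 28.3656 m/s = 93.06 ft/s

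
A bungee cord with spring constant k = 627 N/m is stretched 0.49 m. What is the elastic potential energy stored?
PE = ½kx² = ½(627)(0.49)² = 75.27 J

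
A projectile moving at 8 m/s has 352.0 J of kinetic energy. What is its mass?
m = 2·KE/v² = 2·352.0/(8)² = 11.0 kg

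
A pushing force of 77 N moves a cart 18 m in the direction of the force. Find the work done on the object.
W = F·d = (77)(18) = 1386 J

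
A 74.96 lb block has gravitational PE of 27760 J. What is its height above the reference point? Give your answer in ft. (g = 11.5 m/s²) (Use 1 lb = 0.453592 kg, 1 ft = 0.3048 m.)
Convert to SI: m = 34.0013 kg, PE = 27760.0 J
h = PE/(mg) = 27760.0/(34.0013·11.5) = 70.9948 m = 232.9 ft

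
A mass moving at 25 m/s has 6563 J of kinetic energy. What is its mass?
m = 2·KE/v² = 2·6563/(25)² = 21.0 kg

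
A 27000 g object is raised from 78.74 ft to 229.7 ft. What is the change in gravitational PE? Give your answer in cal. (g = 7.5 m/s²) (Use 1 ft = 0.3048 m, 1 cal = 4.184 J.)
Convert to SI: m = 27.0 kg, Δh = 46.0126 m
ΔPE = mgΔh = (27.0)(7.5)(46.0126) = 9317.55 J = 2227 cal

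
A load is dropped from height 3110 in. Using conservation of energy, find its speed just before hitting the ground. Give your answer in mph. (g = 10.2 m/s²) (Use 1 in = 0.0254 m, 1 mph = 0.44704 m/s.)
Convert to SI: h = 78.994 m
mgh = ½mv² ⇒ v = √(2gh) = √(2·10.2·78.994) = 40.1432 m/s = 89.8 mph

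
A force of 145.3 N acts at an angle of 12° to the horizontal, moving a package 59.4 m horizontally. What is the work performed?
W = F·d·cosθ = (145.3)(59.4)cos(12°) = 8442 J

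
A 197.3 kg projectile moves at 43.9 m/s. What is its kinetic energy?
KE = ½mv² = ½(197.3)(43.9)² = 190100 J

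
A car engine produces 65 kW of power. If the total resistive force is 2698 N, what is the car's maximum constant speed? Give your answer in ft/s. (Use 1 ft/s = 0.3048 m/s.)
P = Fv ⇒ v = P/F = 65000 W/2698.0 N = 24.0919 m/s = 79.04 ft/s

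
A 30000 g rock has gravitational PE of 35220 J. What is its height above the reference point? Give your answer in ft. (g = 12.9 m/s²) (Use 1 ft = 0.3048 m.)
Convert to SI: m = 30.0 kg, PE = 35220.0 J
h = PE/(mg) = 35220.0/(30.0·12.9) = 91.0078 m = 298.6 ft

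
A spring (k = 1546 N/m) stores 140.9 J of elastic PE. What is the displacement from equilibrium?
x = √(2·PE/k) = √(2·140.9/1546) = 0.4269 m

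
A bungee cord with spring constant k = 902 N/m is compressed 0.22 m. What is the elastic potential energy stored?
PE = ½kx² = ½(902)(0.22)² = 21.83 J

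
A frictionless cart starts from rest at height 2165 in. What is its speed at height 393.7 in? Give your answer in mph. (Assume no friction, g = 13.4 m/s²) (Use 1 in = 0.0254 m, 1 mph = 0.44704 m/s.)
Convert to SI: h₁−h₂ = 44.991 m
mgh₁ = mgh₂ + ½mv² ⇒ v = √(2g(h₁−h₂)) = √(2·13.4·44.991) = 34.724 m/s = 77.68 mph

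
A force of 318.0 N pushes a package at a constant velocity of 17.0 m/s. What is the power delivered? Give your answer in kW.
P = Fv = (318.0)(17.0) = 5406.0 W = 5.406 kW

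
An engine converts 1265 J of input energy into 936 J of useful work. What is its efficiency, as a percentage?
η = W_out/W_in = 936/1265 = 73.99%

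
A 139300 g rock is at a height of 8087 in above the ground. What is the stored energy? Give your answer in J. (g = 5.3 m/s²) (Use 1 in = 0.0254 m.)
Convert to SI: m = 139.3 kg, h = 205.41 m
PE = mgh = (139.3)(5.3)(205.41) = 151700 J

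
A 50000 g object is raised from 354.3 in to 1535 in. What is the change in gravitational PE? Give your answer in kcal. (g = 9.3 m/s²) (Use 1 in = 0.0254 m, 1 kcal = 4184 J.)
Convert to SI: m = 50.0 kg, Δh = 29.9898 m
ΔPE = mgΔh = (50.0)(9.3)(29.9898) = 13945.2 J = 3.333 kcal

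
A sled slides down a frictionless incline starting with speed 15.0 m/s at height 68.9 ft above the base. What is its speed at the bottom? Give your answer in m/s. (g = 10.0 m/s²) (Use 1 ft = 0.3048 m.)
Convert to SI: v₀ = 15.0 m/s, h = 21.0007 m
½mv₀² + mgh = ½mv² ⇒ v = √(v₀² + 2gh) = √(15.0² + 2·10.0·21.0007) = 25.4 m/s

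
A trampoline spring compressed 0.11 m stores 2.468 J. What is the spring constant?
k = 2·PE/x² = 2·2.468/(0.11)² = 407.9 N/m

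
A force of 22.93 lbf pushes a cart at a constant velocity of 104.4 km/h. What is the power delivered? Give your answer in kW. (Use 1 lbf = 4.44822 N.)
Convert to SI: F = 101.998 N, v = 29.0 m/s
P = Fv = (101.998)(29.0) = 2957.93 W = 2.958 kW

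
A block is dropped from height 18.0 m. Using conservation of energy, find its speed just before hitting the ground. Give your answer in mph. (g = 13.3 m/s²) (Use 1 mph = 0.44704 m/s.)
mgh = ½mv² ⇒ v = √(2gh) = √(2·13.3·18.0) = 21.8815 m/s = 48.95 mph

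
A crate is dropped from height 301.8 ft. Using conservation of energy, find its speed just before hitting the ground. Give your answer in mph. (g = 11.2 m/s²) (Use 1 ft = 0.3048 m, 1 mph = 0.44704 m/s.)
Convert to SI: h = 91.9886 m
mgh = ½mv² ⇒ v = √(2gh) = √(2·11.2·91.9886) = 45.3932 m/s = 101.5 mph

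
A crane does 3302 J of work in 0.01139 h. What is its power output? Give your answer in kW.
Convert to SI: W = 3302.0 J, t = 41.004 s
P = W/t = 3302.0/41.004 = 80.5287 W = 0.08053 kW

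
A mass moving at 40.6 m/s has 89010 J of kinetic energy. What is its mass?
m = 2·KE/v² = 2·89010/(40.6)² = 108.0 kg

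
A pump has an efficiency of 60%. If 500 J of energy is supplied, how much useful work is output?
W_out = η·W_in = 0.6·500 = 300.0 J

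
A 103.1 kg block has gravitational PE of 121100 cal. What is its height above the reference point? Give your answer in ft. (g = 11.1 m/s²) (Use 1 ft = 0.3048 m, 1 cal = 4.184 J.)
Convert to SI: m = 103.1 kg, PE = 506682 J
h = PE/(mg) = 506682/(103.1·11.1) = 442.746 m = 1453 ft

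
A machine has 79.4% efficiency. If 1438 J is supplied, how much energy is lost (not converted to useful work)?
W_lost = W_in(1 − η) = 1438·(1 − 0.794) = 296.2 J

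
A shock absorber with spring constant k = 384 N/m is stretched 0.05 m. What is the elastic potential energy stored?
PE = ½kx² = ½(384)(0.05)² = 0.48 J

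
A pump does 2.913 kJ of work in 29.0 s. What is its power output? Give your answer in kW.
Convert to SI: W = 2913.0 J, t = 29.0 s
P = W/t = 2913.0/29.0 = 100.448 W = 0.1004 kW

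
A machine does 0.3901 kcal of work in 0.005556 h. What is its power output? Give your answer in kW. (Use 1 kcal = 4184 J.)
Convert to SI: W = 1632.18 J, t = 20.0016 s
P = W/t = 1632.18/20.0016 = 81.6024 W = 0.0816 kW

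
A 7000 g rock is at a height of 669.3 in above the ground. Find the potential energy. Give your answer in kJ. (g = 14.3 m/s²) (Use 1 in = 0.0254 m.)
Convert to SI: m = 7.0 kg, h = 17.0002 m
PE = mgh = (7.0)(14.3)(17.0002) = 1701.72 J = 1.702 kJ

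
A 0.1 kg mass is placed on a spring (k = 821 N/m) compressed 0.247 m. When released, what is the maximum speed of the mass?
½kx² = ½mv² ⇒ v = x√(k/m) = (0.247)√(821/0.1) = 22.38 m/s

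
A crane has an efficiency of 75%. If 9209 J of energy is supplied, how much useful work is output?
W_out = η·W_in = 0.75·9209 = 6906.75 J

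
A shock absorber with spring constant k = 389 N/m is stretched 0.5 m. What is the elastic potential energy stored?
PE = ½kx² = ½(389)(0.5)² = 48.63 J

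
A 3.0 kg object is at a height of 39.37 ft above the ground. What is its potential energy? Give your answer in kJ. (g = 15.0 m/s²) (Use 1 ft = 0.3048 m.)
Convert to SI: m = 3.0 kg, h = 12.0 m
PE = mgh = (3.0)(15.0)(12.0) = 539.999 J = 0.54 kJ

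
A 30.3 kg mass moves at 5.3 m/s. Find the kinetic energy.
KE = ½mv² = ½(30.3)(5.3)² = 425.6 J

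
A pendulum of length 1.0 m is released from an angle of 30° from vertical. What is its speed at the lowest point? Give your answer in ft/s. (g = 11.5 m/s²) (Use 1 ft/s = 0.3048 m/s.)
h = L(1 − cosθ) = 1.0(1 − cos30°) = 0.133975 m
v = √(2gh) = √(2·11.5·0.133975) = 1.7554 m/s = 5.759 ft/s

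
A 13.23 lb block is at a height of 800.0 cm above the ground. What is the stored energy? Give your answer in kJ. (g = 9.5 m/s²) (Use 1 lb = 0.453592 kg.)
Convert to SI: m = 6.00102 kg, h = 8.0 m
PE = mgh = (6.00102)(9.5)(8.0) = 456.078 J = 0.4561 kJ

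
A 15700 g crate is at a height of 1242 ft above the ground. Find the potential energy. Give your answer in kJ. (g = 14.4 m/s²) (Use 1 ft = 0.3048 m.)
Convert to SI: m = 15.7 kg, h = 378.562 m
PE = mgh = (15.7)(14.4)(378.562) = 85585.2 J = 85.59 kJ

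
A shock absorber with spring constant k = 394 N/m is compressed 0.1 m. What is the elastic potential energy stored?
PE = ½kx² = ½(394)(0.1)² = 1.97 J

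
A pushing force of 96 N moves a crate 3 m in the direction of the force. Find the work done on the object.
W = F·d = (96)(3) = 288.0 J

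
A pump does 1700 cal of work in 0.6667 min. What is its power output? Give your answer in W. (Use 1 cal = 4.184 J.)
Convert to SI: W = 7112.8 J, t = 40.002 s
P = W/t = 7112.8/40.002 = 177.8 W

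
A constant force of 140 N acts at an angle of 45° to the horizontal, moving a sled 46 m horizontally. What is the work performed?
W = F·d·cosθ = (140)(46)cos(45°) = 4554 J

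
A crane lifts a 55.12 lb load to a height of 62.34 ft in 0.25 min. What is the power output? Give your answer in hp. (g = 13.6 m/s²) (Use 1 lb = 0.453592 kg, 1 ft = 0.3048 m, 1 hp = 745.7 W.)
Convert to SI: m = 25.002 kg, h = 19.0012 m, t = 15.0 s
P = mgh/t = (25.002)(13.6)(19.0012)/15.0 = 430.729 W = 0.5776 hp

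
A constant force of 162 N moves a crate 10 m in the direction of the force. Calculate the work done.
W = F·d = (162)(10) = 1620 J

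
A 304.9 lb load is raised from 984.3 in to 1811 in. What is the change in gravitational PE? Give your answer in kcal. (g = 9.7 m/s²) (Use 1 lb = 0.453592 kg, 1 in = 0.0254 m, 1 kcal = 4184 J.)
Convert to SI: m = 138.3 kg, Δh = 20.9982 m
ΔPE = mgΔh = (138.3)(9.7)(20.9982) = 28169.3 J = 6.733 kcal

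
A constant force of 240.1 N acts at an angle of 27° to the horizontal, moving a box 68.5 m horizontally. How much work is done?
W = F·d·cosθ = (240.1)(68.5)cos(27°) = 14650 J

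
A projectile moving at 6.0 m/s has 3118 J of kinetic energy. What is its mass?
m = 2·KE/v² = 2·3118/(6.0)² = 173.2 kg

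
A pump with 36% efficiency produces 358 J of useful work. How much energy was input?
W_in = W_out/η = 358/0.36 = 994.4 J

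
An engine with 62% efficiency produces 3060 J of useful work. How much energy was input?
W_in = W_out/η = 3060/0.62 = 4935 J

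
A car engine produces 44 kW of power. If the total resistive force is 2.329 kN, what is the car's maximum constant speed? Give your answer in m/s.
Convert to SI: F = 2329.0 N
P = Fv ⇒ v = P/F = 44000 W/2329.0 N = 18.89 m/s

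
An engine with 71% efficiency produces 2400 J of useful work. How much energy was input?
W_in = W_out/η = 2400/0.71 = 3380 J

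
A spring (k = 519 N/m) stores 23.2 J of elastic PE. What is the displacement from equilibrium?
x = √(2·PE/k) = √(2·23.2/519) = 0.299 m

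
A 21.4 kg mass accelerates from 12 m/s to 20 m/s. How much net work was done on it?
W = ΔKE = ½m(v₂² − v₁²) = ½(21.4)(20² − 12²) = 2739.2 J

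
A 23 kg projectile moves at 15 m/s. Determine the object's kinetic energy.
KE = ½mv² = ½(23)(15)² = 2587.5 J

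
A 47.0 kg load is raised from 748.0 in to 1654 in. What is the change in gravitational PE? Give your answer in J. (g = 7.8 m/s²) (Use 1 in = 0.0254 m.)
Convert to SI: m = 47.0 kg, Δh = 23.0124 m
ΔPE = mgΔh = (47.0)(7.8)(23.0124) = 8436 J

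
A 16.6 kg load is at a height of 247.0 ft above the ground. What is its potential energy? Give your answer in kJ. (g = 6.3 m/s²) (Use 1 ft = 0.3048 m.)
Convert to SI: m = 16.6 kg, h = 75.2856 m
PE = mgh = (16.6)(6.3)(75.2856) = 7873.37 J = 7.873 kJ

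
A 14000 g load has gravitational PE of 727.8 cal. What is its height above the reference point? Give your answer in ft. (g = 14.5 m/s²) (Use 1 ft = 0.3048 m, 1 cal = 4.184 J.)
Convert to SI: m = 14.0 kg, PE = 3045.12 J
h = PE/(mg) = 3045.12/(14.0·14.5) = 15.0006 m = 49.21 ft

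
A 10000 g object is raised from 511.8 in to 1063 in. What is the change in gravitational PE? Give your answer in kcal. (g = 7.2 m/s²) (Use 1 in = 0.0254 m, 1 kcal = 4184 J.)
Convert to SI: m = 10.0 kg, Δh = 14.0005 m
ΔPE = mgΔh = (10.0)(7.2)(14.0005) = 1008.03 J = 0.2409 kcal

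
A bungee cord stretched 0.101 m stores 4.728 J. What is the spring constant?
k = 2·PE/x² = 2·4.728/(0.101)² = 927.0 N/m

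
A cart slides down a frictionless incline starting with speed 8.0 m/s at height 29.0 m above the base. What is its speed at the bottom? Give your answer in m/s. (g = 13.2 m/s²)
½mv₀² + mgh = ½mv² ⇒ v = √(v₀² + 2gh) = √(8.0² + 2·13.2·29.0) = 28.8 m/s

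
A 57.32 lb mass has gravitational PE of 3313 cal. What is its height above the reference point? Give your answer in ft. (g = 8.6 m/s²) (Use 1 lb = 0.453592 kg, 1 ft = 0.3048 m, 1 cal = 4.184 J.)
Convert to SI: m = 25.9999 kg, PE = 13861.6 J
h = PE/(mg) = 13861.6/(25.9999·8.6) = 61.9931 m = 203.4 ft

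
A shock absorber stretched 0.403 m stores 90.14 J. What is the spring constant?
k = 2·PE/x² = 2·90.14/(0.403)² = 1110 N/m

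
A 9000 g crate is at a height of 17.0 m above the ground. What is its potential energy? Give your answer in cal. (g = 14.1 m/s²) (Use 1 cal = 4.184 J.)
Convert to SI: m = 9.0 kg, h = 17.0 m
PE = mgh = (9.0)(14.1)(17.0) = 2157.3 J = 515.6 cal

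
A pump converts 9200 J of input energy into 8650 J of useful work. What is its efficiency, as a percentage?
η = W_out/W_in = 8650/9200 = 94.02%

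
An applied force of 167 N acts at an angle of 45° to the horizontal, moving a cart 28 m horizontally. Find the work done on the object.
W = F·d·cosθ = (167)(28)cos(45°) = 3306 J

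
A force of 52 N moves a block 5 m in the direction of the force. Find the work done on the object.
W = F·d = (52)(5) = 260.0 J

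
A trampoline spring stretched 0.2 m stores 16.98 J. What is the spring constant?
k = 2·PE/x² = 2·16.98/(0.2)² = 849.0 N/m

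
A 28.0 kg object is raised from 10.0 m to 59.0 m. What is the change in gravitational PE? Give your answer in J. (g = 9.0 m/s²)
ΔPE = mgΔh = (28.0)(9.0)(49.0) = 12350 J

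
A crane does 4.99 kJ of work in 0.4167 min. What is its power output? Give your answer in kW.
Convert to SI: W = 4990.0 J, t = 25.002 s
P = W/t = 4990.0/25.002 = 199.584 W = 0.1996 kW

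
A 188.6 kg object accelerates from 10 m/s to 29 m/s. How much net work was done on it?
W = ΔKE = ½m(v₂² − v₁²) = ½(188.6)(29² − 10²) = 69876.3 J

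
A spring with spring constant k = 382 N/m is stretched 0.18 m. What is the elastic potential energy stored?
PE = ½kx² = ½(382)(0.18)² = 6.188 J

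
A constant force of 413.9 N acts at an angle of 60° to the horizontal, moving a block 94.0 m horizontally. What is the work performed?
W = F·d·cosθ = (413.9)(94.0)cos(60°) = 19450 J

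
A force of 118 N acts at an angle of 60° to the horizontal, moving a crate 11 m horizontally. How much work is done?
W = F·d·cosθ = (118)(11)cos(60°) = 649.0 J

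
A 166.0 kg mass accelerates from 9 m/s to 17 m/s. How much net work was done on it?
W = ΔKE = ½m(v₂² − v₁²) = ½(166.0)(17² − 9²) = 17264.0 J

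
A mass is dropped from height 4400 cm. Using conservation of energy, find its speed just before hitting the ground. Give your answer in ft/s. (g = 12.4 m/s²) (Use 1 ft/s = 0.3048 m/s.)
Convert to SI: h = 44.0 m
mgh = ½mv² ⇒ v = √(2gh) = √(2·12.4·44.0) = 33.0333 m/s = 108.4 ft/s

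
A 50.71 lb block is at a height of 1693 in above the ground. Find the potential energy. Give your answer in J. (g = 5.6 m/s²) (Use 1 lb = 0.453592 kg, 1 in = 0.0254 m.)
Convert to SI: m = 23.0017 kg, h = 43.0022 m
PE = mgh = (23.0017)(5.6)(43.0022) = 5539 J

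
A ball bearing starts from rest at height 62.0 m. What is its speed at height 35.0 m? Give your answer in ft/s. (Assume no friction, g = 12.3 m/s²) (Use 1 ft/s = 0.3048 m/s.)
mgh₁ = mgh₂ + ½mv² ⇒ v = √(2g(h₁−h₂)) = √(2·12.3·27.0) = 25.7721 m/s = 84.55 ft/s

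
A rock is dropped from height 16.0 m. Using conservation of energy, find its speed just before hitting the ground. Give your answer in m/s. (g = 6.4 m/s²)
mgh = ½mv² ⇒ v = √(2gh) = √(2·6.4·16.0) = 14.31 m/s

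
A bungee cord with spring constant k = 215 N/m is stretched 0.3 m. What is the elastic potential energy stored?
PE = ½kx² = ½(215)(0.3)² = 9.675 J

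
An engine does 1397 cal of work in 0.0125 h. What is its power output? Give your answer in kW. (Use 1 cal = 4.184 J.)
Convert to SI: W = 5845.05 J, t = 45.0 s
P = W/t = 5845.05/45.0 = 129.89 W = 0.1299 kW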